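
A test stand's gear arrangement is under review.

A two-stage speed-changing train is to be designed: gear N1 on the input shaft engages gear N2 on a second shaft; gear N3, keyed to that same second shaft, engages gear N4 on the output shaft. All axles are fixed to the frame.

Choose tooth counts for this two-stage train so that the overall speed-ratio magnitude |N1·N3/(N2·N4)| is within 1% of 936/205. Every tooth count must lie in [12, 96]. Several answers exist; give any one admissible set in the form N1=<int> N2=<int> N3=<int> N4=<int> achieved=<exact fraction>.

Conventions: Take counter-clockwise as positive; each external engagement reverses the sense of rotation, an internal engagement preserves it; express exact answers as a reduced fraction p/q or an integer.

N1=36 N2=15 N3=78 N4=41 achieved=936/205

class = fixed-axis compound train [2-stage, 936/205 wanted]
target = 936/205 in lowest terms: an exact hit needs N1·N3 = k·936 and N2·N4 = k·205 for one integer k, every count in [12, 96]; additionally prefer no 1:1 stage (N1 ≠ N2, N3 ≠ N4)
k = 1…2: no 1:1-free in-range split of k·936 and k·205 into factor pairs; take k = 3
k = 3: N1·N3 = 2808 = 36·78, N2·N4 = 615 = 15·41
achieved = 36·78/(15·41) = 936/205; |achieved − target| = 0 ≤ 234/5125 ✓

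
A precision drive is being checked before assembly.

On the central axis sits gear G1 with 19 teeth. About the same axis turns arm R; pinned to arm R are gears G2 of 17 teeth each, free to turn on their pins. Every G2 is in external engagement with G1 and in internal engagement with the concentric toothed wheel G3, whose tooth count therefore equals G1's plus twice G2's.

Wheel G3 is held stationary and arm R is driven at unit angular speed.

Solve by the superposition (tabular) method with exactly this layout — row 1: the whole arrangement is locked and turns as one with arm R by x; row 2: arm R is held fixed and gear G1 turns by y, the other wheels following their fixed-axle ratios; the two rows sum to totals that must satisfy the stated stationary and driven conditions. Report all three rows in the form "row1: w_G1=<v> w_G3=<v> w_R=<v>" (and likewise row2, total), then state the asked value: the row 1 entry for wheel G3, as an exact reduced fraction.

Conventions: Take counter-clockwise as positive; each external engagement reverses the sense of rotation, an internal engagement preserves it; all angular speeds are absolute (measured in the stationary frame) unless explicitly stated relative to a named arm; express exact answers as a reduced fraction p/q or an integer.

row1: w_G1=1 w_G3=1 w_R=1
row2: w_G1=53/19 w_G3=-1 w_R=0
total: w_G1=72/19 w_G3=0 w_R=1
asked value: 1

planetary set (19T centre, 17T on arm, 53T internal) — Willis relation
row 1 — lock + rotate with arm: ω_sun = ω_ring = ω_arm = x
row 2: sun turns y, ring = −(19/53)·y, arm 0
boundary: total ω_ring = x − (19/53)·y = 0 and total ω_arm = x = 1  ⇒  y = 53/19, x = 1
row 2 ring = −(19/53)·53/19 = -1
totals (row 1 + row 2): sun 1 + 53/19 = 72/19, ring 1 + (-1) = 0, arm 1 + 0 = 1
asked cell (row1, ring) = 1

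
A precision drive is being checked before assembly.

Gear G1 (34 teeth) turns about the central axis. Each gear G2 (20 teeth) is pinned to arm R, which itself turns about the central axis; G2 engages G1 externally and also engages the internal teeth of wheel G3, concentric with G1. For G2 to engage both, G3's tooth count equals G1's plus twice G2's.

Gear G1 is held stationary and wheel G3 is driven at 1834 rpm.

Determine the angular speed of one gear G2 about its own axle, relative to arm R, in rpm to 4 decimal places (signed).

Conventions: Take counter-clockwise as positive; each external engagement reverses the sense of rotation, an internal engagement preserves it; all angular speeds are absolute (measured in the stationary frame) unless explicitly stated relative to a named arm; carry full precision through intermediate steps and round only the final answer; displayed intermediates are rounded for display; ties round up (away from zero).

topology: planetary set — G1 34T / G2 20T / G3 74T, arm = carrier (Willis)
normalise by the input: solve with ω_ring = 1, then scale by 1834 rpm
ring teeth: 34 + 2·20 = 74
34(ω_sun−ω_arm) = −74(ω_ring−ω_arm),  ω_sun = 0, ω_ring = 1
34(0−ω_arm) = −74(1−ω_arm)  ⇒  108·ω_arm = 74  ⇒  ω_arm = 37/54
sun–planet mesh: 34·(0−37/54) = −20·(ω_p−ω_arm)  ⇒  ω_p−ω_arm = 629/540
scale: ω_p−ω_arm = 629/540 × 1834 rpm = +2136.2704 rpm

+2136.2704 rpm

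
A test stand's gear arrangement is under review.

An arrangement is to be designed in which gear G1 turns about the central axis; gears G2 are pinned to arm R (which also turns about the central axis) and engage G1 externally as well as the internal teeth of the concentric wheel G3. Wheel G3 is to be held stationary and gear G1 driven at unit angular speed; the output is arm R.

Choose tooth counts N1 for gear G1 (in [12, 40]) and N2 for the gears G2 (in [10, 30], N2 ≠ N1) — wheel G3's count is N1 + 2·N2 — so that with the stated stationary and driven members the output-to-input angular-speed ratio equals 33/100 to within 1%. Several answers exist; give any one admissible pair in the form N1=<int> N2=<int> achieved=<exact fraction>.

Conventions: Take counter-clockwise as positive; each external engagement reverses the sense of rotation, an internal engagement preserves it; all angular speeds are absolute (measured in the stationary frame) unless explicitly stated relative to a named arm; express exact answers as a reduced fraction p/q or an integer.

planetary set to be sized for 33/100 (Willis relation)
Willis with ω_ring = 0: ω_arm/ω_sun = N1/(N1+N3); set equal to 33/100  ⇒  N3/N1 = 1/(33/100) − 1 = 67/33
N3 = N1 + 2·N2  ⇒  N2/N1 = (N3/N1 − 1)/2 = (67/33 − 1)/2 = 17/33
smallest multiple with N1 ≥ 12 and N2 ≥ 10: k = 1  ⇒  N1 = 1·33 = 33, N2 = 1·17 = 17 (N1 ≤ 40, N2 ≤ 30, N2 ≠ N1 ✓), N3 = 33 + 2·17 = 67
check: N1/(N1+N3) with N1 = 33, N3 = 67 gives 33/100; |achieved − target| = 0 ≤ 33/10000 ✓

N1=33 N2=17 achieved=33/100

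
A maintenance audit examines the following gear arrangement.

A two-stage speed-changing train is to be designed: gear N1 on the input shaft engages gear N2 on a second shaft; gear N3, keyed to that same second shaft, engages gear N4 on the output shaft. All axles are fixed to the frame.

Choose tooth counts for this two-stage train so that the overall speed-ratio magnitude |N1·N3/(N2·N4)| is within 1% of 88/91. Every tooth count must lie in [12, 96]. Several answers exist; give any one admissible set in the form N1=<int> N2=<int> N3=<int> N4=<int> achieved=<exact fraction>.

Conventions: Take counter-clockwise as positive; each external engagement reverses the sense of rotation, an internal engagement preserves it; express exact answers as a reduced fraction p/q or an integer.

class = fixed-axis compound train [2-stage, 88/91 wanted]
target = 88/91 in lowest terms: an exact hit needs N1·N3 = k·88 and N2·N4 = k·91 for one integer k, every count in [12, 96]; additionally prefer no 1:1 stage (N1 ≠ N2, N3 ≠ N4)
k = 1…2: no 1:1-free in-range split of k·88 and k·91 into factor pairs; take k = 3
k = 3: N1·N3 = 264 = 12·22, N2·N4 = 273 = 13·21
achieved = 12·22/(13·21) = 88/91; |achieved − target| = 0 ≤ 22/2275 ✓

N1=12 N2=13 N3=22 N4=21 achieved=88/91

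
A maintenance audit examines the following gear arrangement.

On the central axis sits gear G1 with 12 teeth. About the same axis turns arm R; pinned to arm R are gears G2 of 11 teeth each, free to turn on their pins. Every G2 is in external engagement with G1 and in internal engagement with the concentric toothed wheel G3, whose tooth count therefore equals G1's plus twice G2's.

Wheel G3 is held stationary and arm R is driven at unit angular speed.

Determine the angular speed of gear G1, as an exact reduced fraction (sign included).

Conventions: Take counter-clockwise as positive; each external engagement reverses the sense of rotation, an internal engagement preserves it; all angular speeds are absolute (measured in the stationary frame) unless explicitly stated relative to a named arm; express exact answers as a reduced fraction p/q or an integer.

class = planetary set [G3 = 12+2·11 = 34; Willis about the carrier]
ring teeth: 12 + 2·11 = 34
12(ω_sun−ω_arm) = −34(ω_ring−ω_arm),  ω_ring = 0, ω_arm = 1
ω_sun = 1 − (34/12)(0−1) = 23/6
exact speed ratio = 23/6

23/6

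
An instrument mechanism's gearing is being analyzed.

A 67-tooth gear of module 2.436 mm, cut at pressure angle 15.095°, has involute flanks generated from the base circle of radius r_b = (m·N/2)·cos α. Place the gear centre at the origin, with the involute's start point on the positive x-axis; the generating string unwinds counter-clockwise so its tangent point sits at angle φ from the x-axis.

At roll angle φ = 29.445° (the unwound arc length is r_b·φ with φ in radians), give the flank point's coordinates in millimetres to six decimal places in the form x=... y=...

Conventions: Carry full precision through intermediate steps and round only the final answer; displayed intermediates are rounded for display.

class = single-mesh tooth geometry [base-circle involute, m = 2.436, 67T]
pitch radius r_p = m·N/2 = 2.436·67/2 = 81.606000
base radius r_b = r_p·cos α = 81.606000·cos 15.095° = 78.790214
roll angle φ = 29.445° = 0.51391220 rad
x = r_b·(cos φ + φ·sin φ) = 88.517732
y = r_b·(sin φ − φ·cos φ) = 3.471397

x=88.517732 y=3.471397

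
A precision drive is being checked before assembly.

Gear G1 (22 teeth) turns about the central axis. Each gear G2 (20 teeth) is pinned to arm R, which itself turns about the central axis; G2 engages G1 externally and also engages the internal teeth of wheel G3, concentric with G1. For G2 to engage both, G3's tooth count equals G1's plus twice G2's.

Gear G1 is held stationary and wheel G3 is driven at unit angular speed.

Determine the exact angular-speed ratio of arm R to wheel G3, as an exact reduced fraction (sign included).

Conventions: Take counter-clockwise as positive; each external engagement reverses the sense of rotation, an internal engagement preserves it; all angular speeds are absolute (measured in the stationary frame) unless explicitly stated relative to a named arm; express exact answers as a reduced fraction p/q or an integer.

topology: planetary set — G1 22T / G2 20T / G3 62T, arm = carrier (Willis)
ring teeth: 22 + 2·20 = 62
22(ω_sun−ω_arm) = −62(ω_ring−ω_arm),  ω_sun = 0, ω_ring = 1
22(0−ω_arm) = −62(1−ω_arm)  ⇒  84·ω_arm = 62  ⇒  ω_arm = 31/42
ω_out/ω_in = 31/42

31/42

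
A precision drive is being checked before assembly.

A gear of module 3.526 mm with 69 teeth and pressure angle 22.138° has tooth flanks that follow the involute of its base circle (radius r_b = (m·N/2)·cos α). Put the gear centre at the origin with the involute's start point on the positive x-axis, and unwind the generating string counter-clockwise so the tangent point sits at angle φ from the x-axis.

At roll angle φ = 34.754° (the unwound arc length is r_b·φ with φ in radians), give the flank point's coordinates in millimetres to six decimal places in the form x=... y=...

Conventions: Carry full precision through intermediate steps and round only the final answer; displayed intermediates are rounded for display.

single-mesh involute tooth geometry (69T wheel at module 3.526)
pitch radius r_p = m·N/2 = 3.526·69/2 = 121.647000
base radius r_b = r_p·cos α = 121.647000·cos 22.138° = 112.679050
roll angle φ = 34.754° = 0.60657173 rad
x = r_b·(cos φ + φ·sin φ) = 131.539929
y = r_b·(sin φ − φ·cos φ) = 8.078013

x=131.539929 y=8.078013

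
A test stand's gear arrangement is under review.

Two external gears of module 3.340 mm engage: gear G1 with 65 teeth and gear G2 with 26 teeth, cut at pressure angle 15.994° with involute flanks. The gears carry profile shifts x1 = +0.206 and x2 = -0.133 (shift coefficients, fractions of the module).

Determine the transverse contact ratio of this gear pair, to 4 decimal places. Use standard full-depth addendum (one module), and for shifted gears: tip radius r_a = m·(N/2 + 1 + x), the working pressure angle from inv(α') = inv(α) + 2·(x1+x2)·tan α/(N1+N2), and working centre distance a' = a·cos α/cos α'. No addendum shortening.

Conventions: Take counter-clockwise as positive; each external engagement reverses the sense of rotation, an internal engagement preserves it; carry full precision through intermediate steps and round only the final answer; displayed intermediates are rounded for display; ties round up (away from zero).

single-mesh involute tooth geometry (65T engaging 26T at module 3.340)
base radii: r_b1 = 104.348090, r_b2 = 41.739236
tip radii: r_a1 = 112.578040, r_a2 = 46.315780
inv(α') = inv(15.994°) + 2·(+0.206-0.133)·tan α/(65+26) = 0.00794397  ⇒  α' = 16.30815°
a' = a·cos α / cos α' = 151.9700·cos 15.994°/cos 16.30815° = 152.211503
action lengths: √(r_a1²−r_b1²) = 42.252707, √(r_a2²−r_b2²) = 20.074553
base pitch p_b = π·m·cos α = 10.086744
CR = (42.252707 + 20.074553 − 152.211503·sin 16.30815°)/10.086744 = 1.941734
contact ratio ≈ 1.9417

1.9417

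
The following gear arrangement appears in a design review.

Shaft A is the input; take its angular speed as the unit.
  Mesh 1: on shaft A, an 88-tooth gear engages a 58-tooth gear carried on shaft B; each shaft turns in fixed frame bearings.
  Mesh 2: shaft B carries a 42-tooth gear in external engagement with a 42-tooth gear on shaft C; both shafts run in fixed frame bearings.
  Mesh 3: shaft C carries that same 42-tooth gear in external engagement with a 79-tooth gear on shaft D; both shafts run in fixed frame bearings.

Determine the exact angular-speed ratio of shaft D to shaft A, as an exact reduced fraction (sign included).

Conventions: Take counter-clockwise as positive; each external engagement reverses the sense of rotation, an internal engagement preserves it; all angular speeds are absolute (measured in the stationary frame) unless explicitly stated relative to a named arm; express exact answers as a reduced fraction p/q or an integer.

-1848/2291

class = fixed-axis compound train [3 meshes; 3 ratios multiply, 3 sense flips]
mesh 1 [88T→58T]: running ratio 44/29, sense −
mesh 2 [42T→42T]: running ratio 44/29, sense +
mesh 3 [42T→79T]: running ratio 1848/2291, sense −
ω_out/ω_in = -1848/2291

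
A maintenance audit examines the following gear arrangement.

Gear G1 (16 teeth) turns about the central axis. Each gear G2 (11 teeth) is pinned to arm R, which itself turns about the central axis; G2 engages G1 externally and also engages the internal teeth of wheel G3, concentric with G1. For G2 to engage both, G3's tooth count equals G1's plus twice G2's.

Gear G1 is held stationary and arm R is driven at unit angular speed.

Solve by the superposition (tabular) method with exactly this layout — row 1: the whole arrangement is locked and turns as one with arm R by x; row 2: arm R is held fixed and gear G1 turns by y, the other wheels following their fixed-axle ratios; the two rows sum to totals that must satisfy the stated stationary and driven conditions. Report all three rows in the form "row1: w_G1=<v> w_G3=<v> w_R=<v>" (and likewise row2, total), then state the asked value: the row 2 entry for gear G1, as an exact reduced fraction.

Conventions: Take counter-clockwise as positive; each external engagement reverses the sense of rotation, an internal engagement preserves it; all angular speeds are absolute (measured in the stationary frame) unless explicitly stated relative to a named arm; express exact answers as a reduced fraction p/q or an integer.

row1: w_G1=1 w_G3=1 w_R=1
row2: w_G1=-1 w_G3=8/19 w_R=0
total: w_G1=0 w_G3=27/19 w_R=1
asked value: -1

planetary set (16T centre, 11T on arm, 38T internal) — Willis relation
row 1 — lock + rotate with arm: ω_sun = ω_ring = ω_arm = x
row 2 — arm fixed, fixed-axis ratios: sun y, ring −(16/38)·y, arm 0
boundary: total ω_sun = x + y = 0 and total ω_arm = x = 1  ⇒  y = -1, x = 1
row 2 ring = −(16/38)·(-1) = 8/19
totals (row 1 + row 2): sun 1 + (-1) = 0, ring 1 + 8/19 = 27/19, arm 1 + 0 = 1
asked cell (row2, sun) = -1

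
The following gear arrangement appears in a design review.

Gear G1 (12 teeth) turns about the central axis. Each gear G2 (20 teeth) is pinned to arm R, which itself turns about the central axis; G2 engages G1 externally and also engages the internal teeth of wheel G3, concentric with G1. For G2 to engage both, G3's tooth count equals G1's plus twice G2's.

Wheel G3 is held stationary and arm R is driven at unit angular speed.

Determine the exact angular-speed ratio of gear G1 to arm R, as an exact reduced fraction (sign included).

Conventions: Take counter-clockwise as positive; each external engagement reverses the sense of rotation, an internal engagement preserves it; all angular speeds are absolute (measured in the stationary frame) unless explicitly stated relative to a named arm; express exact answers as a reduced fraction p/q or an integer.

class = planetary set [G3 = 12+2·20 = 52; Willis about the carrier]
ring teeth: 12 + 2·20 = 52
12(ω_sun−ω_arm) = −52(ω_ring−ω_arm),  ω_ring = 0, ω_arm = 1
ω_sun = 1 − (52/12)(0−1) = 16/3
ω_out/ω_in = 16/3

16/3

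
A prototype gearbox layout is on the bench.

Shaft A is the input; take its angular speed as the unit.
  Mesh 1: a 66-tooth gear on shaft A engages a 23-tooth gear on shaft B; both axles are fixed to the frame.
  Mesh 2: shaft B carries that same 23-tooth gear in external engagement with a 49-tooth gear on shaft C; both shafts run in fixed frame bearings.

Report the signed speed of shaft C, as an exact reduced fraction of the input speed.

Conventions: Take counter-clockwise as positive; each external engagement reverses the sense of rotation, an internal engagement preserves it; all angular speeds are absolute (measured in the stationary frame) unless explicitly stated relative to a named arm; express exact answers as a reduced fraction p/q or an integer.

2-mesh fixed-axis compound train (all bearings frame-fixed)
mesh 1 [66T→23T]: |ω|/ω_in = 1×66/23 = 66/23, sense flips to −
mesh 2 [23T→49T]: |ω|/ω_in = (66/23)×23/49 = 66/49, sense flips to +
signed output speed (× input speed) = 66/49

66/49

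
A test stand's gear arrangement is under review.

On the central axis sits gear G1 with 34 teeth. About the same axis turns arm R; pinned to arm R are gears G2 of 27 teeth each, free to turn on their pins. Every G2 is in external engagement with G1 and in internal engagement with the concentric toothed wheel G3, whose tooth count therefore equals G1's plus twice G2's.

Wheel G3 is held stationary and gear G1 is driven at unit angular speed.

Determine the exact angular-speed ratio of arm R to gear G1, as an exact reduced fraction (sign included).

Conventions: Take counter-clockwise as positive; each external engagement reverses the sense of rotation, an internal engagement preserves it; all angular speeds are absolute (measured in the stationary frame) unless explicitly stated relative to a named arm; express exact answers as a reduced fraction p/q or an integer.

class = planetary set [G3 = 34+2·27 = 88; Willis about the carrier]
ring teeth: 34 + 2·27 = 88
34(ω_sun−ω_arm) = −88(ω_ring−ω_arm),  ω_ring = 0, ω_sun = 1
34(1−ω_arm) = −88(0−ω_arm)  ⇒  122·ω_arm = 34  ⇒  ω_arm = 17/61
ω_out/ω_in = 17/61

17/61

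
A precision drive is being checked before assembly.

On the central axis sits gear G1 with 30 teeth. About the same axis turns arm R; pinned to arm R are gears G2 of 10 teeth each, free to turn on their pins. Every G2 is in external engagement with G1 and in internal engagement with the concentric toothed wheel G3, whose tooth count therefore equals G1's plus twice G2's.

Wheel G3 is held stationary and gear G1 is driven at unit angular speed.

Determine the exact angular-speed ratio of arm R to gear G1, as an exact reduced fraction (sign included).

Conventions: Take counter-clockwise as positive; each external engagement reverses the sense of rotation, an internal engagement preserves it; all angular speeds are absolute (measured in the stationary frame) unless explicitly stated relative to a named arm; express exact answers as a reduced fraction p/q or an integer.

topology: planetary set — G1 30T / G2 10T / G3 50T, arm = carrier (Willis)
ring teeth: 30 + 2·10 = 50
30(ω_sun−ω_arm) = −50(ω_ring−ω_arm),  ω_ring = 0, ω_sun = 1
30(1−ω_arm) = −50(0−ω_arm)  ⇒  80·ω_arm = 30  ⇒  ω_arm = 3/8
ω_out/ω_in = 3/8

3/8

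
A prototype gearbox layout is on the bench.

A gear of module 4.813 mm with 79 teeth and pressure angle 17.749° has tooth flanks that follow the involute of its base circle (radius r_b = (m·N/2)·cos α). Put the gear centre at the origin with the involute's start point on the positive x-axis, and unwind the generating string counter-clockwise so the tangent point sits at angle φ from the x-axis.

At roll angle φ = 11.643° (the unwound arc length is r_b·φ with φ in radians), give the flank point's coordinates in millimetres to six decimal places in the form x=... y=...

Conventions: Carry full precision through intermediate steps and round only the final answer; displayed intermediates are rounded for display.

topology: single-mesh involute geometry — m = 4.813, N = 79
pitch radius r_p = m·N/2 = 4.813·79/2 = 190.113500
base radius r_b = r_p·cos α = 190.113500·cos 17.749° = 181.064310
roll angle φ = 11.643° = 0.20320868 rad
x = r_b·(cos φ + φ·sin φ) = 184.764220
y = r_b·(sin φ − φ·cos φ) = 0.504364

x=184.764220 y=0.504364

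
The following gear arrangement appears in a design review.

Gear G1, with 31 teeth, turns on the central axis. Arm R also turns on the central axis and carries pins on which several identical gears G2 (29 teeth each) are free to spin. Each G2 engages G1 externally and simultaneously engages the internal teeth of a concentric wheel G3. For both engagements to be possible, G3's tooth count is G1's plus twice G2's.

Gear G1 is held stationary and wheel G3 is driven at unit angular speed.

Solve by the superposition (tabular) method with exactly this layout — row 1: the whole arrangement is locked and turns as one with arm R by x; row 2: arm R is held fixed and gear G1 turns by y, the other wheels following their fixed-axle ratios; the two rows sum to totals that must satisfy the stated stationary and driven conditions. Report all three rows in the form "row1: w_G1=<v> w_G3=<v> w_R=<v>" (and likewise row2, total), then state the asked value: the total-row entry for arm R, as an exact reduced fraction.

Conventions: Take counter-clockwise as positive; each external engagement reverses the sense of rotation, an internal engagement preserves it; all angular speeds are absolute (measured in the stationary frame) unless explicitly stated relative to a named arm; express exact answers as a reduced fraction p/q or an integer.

row1: w_G1=89/120 w_G3=89/120 w_R=89/120
row2: w_G1=-89/120 w_G3=31/120 w_R=0
total: w_G1=0 w_G3=1 w_R=89/120
asked value: 89/120

planetary set (31T centre, 29T on arm, 89T internal) — Willis relation
row 1: whole set turns with the arm by x
superposition row 2 [arm held]: sun y, ring −(31/89)·y, arm 0
boundary: total ω_sun = x + y = 0 and total ω_ring = x − (31/89)·y = 1  ⇒  y = -89/120, x = 89/120
row 2 ring = −(31/89)·(-89/120) = 31/120
totals (row 1 + row 2): sun 89/120 + (-89/120) = 0, ring 89/120 + 31/120 = 1, arm 89/120 + 0 = 89/120
asked cell (total, arm) = 89/120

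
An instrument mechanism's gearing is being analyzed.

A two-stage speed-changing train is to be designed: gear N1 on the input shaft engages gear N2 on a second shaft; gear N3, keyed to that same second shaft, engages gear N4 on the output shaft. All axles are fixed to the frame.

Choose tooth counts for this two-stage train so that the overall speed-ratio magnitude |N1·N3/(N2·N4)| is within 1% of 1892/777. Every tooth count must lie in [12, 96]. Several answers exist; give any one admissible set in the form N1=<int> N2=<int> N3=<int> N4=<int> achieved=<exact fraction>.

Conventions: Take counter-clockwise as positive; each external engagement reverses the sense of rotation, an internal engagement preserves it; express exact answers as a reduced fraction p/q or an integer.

design class (target 1892/777): fixed-axis compound train
target = 1892/777 in lowest terms: an exact hit needs N1·N3 = k·1892 and N2·N4 = k·777 for one integer k, every count in [12, 96]; additionally prefer no 1:1 stage (N1 ≠ N2, N3 ≠ N4)
k = 1: N1·N3 = 1892 = 22·86, N2·N4 = 777 = 21·37
achieved = 22·86/(21·37) = 1892/777; |achieved − target| = 0 ≤ 473/19425 ✓

N1=22 N2=21 N3=86 N4=37 achieved=1892/777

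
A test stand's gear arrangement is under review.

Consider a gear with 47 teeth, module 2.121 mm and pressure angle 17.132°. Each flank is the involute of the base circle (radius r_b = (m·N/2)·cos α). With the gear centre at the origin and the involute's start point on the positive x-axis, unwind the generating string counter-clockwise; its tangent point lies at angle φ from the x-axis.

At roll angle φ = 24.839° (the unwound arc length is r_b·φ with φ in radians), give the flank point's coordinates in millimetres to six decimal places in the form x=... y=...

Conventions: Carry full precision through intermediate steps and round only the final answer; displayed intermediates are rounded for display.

topology: single-mesh involute geometry — m = 2.121, N = 47
pitch radius r_p = m·N/2 = 2.121·47/2 = 49.843500
base radius r_b = r_p·cos α = 49.843500·cos 17.132° = 47.631876
roll angle φ = 24.839° = 0.43352233 rad
x = r_b·(cos φ + φ·sin φ) = 51.899761
y = r_b·(sin φ − φ·cos φ) = 1.269482

x=51.899761 y=1.269482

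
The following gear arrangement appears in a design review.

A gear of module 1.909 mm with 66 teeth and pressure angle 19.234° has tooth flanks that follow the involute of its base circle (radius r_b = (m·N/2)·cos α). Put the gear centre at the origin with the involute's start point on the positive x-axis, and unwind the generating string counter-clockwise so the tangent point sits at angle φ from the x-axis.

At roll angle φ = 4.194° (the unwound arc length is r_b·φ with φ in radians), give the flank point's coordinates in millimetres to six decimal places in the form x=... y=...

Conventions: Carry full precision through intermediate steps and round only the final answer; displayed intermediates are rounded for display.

x=59.639712 y=0.007772

topology: single-mesh involute geometry — m = 1.909, N = 66
pitch radius r_p = m·N/2 = 1.909·66/2 = 62.997000
base radius r_b = r_p·cos α = 62.997000·cos 19.234° = 59.480574
roll angle φ = 4.194° = 0.07319911 rad
x = r_b·(cos φ + φ·sin φ) = 59.639712
y = r_b·(sin φ − φ·cos φ) = 0.007772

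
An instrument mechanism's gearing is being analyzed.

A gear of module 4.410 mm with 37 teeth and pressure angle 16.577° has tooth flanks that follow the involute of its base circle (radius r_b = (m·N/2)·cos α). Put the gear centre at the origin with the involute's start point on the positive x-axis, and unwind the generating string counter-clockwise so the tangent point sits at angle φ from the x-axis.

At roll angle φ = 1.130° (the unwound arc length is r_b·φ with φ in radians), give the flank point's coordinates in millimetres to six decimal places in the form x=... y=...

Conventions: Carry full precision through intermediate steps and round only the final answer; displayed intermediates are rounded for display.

x=78.209303 y=0.000200

recognized (one wheel, involute flank): single-mesh tooth geometry, m = 4.410, N = 37
pitch radius r_p = m·N/2 = 4.410·37/2 = 81.585000
base radius r_b = r_p·cos α = 81.585000·cos 16.577° = 78.194097
roll angle φ = 1.130° = 0.01972222 rad
x = r_b·(cos φ + φ·sin φ) = 78.209303
y = r_b·(sin φ − φ·cos φ) = 0.000200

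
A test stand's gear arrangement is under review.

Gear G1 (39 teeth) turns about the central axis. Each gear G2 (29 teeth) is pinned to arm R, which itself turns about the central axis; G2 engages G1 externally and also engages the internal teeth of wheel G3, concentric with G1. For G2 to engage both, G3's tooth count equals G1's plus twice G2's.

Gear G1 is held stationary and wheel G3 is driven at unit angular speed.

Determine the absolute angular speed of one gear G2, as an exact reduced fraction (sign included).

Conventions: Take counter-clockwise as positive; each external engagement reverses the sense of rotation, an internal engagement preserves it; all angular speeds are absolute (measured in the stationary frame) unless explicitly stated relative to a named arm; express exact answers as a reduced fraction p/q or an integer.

97/58

topology: planetary set — G1 39T / G2 29T / G3 97T, arm = carrier (Willis)
ring teeth: 39 + 2·29 = 97
39(ω_sun−ω_arm) = −97(ω_ring−ω_arm),  ω_sun = 0, ω_ring = 1
39(0−ω_arm) = −97(1−ω_arm)  ⇒  136·ω_arm = 97  ⇒  ω_arm = 97/136
sun–planet mesh: 39·(0−97/136) = −29·(ω_p−ω_arm)  ⇒  ω_p−ω_arm = 3783/3944
ω_p = 97/136 + 3783/3944 = 97/58
exact speed ratio = 97/58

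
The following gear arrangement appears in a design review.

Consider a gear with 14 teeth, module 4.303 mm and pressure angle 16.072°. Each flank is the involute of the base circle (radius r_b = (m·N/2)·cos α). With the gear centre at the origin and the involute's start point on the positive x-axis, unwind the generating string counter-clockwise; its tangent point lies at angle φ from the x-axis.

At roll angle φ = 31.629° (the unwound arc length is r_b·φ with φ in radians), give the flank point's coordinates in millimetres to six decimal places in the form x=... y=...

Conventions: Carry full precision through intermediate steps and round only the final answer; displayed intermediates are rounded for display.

x=33.023485 y=1.574087

single-mesh involute tooth geometry (14T wheel at module 4.303)
pitch radius r_p = m·N/2 = 4.303·14/2 = 30.121000
base radius r_b = r_p·cos α = 30.121000·cos 16.072° = 28.943707
roll angle φ = 31.629° = 0.55203019 rad
x = r_b·(cos φ + φ·sin φ) = 33.023485
y = r_b·(sin φ − φ·cos φ) = 1.574087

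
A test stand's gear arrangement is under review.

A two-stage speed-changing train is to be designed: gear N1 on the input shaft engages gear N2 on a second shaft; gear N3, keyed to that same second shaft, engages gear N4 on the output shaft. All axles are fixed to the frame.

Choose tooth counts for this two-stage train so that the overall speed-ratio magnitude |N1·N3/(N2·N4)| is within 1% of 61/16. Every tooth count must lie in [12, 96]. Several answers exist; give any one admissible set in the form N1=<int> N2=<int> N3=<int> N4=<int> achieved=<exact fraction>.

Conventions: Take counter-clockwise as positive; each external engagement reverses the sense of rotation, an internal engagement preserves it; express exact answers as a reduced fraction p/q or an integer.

2-stage fixed-axis compound train for ratio 61/16
target = 61/16 in lowest terms: an exact hit needs N1·N3 = k·61 and N2·N4 = k·16 for one integer k, every count in [12, 96]; additionally prefer no 1:1 stage (N1 ≠ N2, N3 ≠ N4)
k = 1…11: no 1:1-free in-range split of k·61 and k·16 into factor pairs; take k = 12
k = 12: N1·N3 = 732 = 12·61, N2·N4 = 192 = 16·12
achieved = 12·61/(16·12) = 61/16; |achieved − target| = 0 ≤ 61/1600 ✓

N1=12 N2=16 N3=61 N4=12 achieved=61/16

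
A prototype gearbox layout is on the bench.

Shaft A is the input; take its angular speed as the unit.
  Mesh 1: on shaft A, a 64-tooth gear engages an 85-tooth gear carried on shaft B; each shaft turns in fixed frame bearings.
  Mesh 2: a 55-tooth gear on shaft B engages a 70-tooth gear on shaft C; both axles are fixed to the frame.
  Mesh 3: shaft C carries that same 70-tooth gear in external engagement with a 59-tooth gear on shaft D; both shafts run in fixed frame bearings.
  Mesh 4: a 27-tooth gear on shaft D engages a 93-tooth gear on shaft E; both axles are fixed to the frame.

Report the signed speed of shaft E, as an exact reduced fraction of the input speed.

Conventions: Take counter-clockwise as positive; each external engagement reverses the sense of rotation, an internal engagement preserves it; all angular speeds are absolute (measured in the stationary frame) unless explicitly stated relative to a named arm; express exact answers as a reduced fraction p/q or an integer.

6336/31093

4-mesh fixed-axis compound train (all bearings frame-fixed)
mesh 1 [64T→85T]: |ω|/ω_in = 1×64/85 = 64/85, sense flips to −
mesh 2 [55T→70T]: |ω|/ω_in = (64/85)×55/70 = 352/595, sense flips to +
mesh 3 [70T→59T]: |ω|/ω_in = (352/595)×70/59 = 704/1003, sense flips to −
mesh 4 [27T→93T]: |ω|/ω_in = (704/1003)×27/93 = 6336/31093, sense flips to +
signed output speed (× input speed) = 6336/31093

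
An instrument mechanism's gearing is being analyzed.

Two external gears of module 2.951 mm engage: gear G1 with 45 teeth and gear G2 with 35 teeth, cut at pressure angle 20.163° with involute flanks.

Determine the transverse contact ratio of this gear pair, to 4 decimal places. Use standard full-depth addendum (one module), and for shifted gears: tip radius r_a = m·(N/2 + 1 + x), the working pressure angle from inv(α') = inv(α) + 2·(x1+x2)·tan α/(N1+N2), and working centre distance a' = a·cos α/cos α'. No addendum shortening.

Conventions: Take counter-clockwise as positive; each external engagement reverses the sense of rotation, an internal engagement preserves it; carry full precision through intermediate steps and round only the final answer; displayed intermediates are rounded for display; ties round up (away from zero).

topology: single-mesh involute geometry — m = 2.951, 45T/35T pair
base radii: r_b1 = 62.328383, r_b2 = 48.477631
tip radii: r_a1 = 69.348500, r_a2 = 54.593500
no profile shift: α' = α, a' = a
action lengths: √(r_a1²−r_b1²) = 30.403735, √(r_a2²−r_b2²) = 25.107161
base pitch p_b = π·m·cos α = 8.702684
CR = (30.403735 + 25.107161 − 118.040000·sin 20.16300°)/8.702684 = 1.703319
contact ratio ≈ 1.7033

1.7033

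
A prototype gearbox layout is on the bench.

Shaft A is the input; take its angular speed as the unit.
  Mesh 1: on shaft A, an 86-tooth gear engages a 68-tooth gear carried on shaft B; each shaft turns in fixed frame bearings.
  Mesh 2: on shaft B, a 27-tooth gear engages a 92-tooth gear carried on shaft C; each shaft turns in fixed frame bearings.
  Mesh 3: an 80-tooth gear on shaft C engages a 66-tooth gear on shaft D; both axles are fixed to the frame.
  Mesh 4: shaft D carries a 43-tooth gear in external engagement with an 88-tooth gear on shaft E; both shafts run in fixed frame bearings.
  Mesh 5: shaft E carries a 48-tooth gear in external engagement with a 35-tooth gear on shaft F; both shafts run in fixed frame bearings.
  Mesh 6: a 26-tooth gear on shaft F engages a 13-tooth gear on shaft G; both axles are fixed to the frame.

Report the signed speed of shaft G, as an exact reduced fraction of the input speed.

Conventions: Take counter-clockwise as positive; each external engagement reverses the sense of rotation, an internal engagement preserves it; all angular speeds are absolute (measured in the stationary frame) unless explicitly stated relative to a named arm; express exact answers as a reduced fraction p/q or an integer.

6-mesh fixed-axis compound train (all bearings frame-fixed)
mesh 1 [86T→68T]: |ω|/ω_in = 1×86/68 = 43/34, sense flips to −
mesh 2 [27T→92T]: |ω|/ω_in = (43/34)×27/92 = 1161/3128, sense flips to +
mesh 3 [80T→66T]: |ω|/ω_in = (1161/3128)×80/66 = 1935/4301, sense flips to −
mesh 4 [43T→88T]: |ω|/ω_in = (1935/4301)×43/88 = 83205/378488, sense flips to +
mesh 5 [48T→35T]: |ω|/ω_in = (83205/378488)×48/35 = 99846/331177, sense flips to −
mesh 6 [26T→13T]: |ω|/ω_in = (99846/331177)×26/13 = 199692/331177, sense flips to +
signed output speed (× input speed) = 199692/331177

199692/331177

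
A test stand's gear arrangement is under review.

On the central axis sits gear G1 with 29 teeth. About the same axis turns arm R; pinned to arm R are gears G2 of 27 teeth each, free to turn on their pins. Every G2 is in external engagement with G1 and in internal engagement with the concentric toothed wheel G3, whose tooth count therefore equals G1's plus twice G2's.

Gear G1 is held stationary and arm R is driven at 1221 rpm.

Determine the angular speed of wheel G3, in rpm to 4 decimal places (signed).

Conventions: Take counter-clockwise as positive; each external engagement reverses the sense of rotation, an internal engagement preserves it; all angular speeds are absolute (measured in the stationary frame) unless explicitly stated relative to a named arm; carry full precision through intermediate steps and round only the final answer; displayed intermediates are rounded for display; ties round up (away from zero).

recognized (axles ride arm R): planetary set, 29/27/83 teeth
normalise by the input: solve with ω_arm = 1, then scale by 1221 rpm
ring teeth: 29 + 2·27 = 83
29(ω_sun−ω_arm) = −83(ω_ring−ω_arm),  ω_sun = 0, ω_arm = 1
ω_ring = 1 − (29/83)(0−1) = 112/83
scale: ω_ring = 112/83 × 1221 rpm = +1647.6145 rpm

+1647.6145 rpm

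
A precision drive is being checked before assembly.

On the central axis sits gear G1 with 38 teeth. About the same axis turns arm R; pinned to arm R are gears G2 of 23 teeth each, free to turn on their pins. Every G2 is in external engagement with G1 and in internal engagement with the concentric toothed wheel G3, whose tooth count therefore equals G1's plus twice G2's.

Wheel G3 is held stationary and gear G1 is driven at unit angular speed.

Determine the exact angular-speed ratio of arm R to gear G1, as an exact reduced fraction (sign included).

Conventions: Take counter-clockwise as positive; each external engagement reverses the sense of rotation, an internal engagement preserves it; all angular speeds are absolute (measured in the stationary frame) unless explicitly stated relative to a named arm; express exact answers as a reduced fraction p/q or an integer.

class = planetary set [G3 = 38+2·23 = 84; Willis about the carrier]
ring teeth: 38 + 2·23 = 84
38(ω_sun−ω_arm) = −84(ω_ring−ω_arm),  ω_ring = 0, ω_sun = 1
38(1−ω_arm) = −84(0−ω_arm)  ⇒  122·ω_arm = 38  ⇒  ω_arm = 19/61
ω_out/ω_in = 19/61

19/61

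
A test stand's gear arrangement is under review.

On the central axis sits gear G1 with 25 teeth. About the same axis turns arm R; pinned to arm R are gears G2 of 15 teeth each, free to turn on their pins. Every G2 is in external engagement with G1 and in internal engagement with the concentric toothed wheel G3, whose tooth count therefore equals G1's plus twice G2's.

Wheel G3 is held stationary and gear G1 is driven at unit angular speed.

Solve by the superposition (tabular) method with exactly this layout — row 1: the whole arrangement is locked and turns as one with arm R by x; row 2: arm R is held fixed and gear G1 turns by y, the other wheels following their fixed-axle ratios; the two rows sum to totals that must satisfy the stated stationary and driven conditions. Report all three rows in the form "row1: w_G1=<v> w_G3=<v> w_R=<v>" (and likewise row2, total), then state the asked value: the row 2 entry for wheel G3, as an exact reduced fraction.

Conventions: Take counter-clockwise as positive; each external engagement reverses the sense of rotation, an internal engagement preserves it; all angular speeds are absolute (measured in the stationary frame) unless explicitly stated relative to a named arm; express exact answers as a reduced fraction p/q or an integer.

row1: w_G1=5/16 w_G3=5/16 w_R=5/16
row2: w_G1=11/16 w_G3=-5/16 w_R=0
total: w_G1=1 w_G3=0 w_R=5/16
asked value: -5/16

recognized (axles ride arm R): planetary set, 25/15/55 teeth
row 1: whole set turns with the arm by x
superposition row 2 [arm held]: sun y, ring −(25/55)·y, arm 0
boundary: total ω_ring = x − (25/55)·y = 0 and total ω_sun = x + y = 1  ⇒  y = 11/16, x = 5/16
row 2 ring = −(25/55)·11/16 = -5/16
totals (row 1 + row 2): sun 5/16 + 11/16 = 1, ring 5/16 + (-5/16) = 0, arm 5/16 + 0 = 5/16
asked cell (row2, ring) = -5/16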